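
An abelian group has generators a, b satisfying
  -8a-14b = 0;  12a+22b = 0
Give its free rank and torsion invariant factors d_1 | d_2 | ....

rank_ℚ(R)=2; free=2−2=0
SNF(R) diag = [2, 4] → torsion [2, 4]

Answer: M ≅ ℤ/2 ⊕ ℤ/4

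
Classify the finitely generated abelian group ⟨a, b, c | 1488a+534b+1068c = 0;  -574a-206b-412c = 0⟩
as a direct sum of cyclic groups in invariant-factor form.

Answer: M ≅ ℤ^1 ⊕ ℤ/2 ⊕ ℤ/6

Derivation:
rank_ℚ(R)=2; free=3−2=1
SNF(R) diag = [2, 6] → torsion [2, 6]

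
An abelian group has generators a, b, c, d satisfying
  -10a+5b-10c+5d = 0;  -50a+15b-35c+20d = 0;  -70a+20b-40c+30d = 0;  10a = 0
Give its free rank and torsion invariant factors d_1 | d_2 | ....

Answer: M ≅ ℤ/5 ⊕ ℤ/5 ⊕ ℤ/10 ⊕ ℤ/10

Derivation:
rank_ℚ(R)=4; free=4−4=0
SNF(R) diag = [5, 5, 10, 10] → torsion [5, 5, 10, 10]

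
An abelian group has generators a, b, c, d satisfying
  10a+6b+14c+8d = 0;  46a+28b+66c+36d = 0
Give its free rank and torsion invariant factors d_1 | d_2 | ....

Answer: M ≅ ℤ^2 ⊕ ℤ/2 ⊕ ℤ/2

Derivation:
rank_ℚ(R)=2; free=4−2=2
SNF(R) diag = [2, 2] → torsion [2, 2]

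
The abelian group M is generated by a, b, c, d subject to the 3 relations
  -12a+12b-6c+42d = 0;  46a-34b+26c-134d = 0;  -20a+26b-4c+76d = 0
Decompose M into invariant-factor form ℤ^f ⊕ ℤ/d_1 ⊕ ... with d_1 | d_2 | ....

Answer: M ≅ ℤ^1 ⊕ ℤ/2 ⊕ ℤ/6 ⊕ ℤ/18

Derivation:
rank_ℚ(R)=3; free=4−3=1
SNF(R) diag = [2, 6, 18] → torsion [2, 6, 18]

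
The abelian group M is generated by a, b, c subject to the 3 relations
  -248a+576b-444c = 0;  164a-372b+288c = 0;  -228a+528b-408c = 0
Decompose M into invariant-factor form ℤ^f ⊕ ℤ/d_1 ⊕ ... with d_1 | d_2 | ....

rank_ℚ(R)=3; free=3−3=0
SNF(R) diag = [4, 12, 36] → torsion [4, 12, 36]

Answer: M ≅ ℤ/4 ⊕ ℤ/12 ⊕ ℤ/36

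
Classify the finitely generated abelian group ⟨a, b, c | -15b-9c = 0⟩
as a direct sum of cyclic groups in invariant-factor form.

rank_ℚ(R)=1; free=3−1=2
SNF(R) diag = [3] → torsion [3]

Answer: M ≅ ℤ^2 ⊕ ℤ/3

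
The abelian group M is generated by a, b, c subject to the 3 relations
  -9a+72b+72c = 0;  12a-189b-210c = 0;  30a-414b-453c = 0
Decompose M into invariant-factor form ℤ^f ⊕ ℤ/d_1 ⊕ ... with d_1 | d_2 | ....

rank_ℚ(R)=3; free=3−3=0
SNF(R) diag = [3, 9, 9] → torsion [3, 9, 9]

Answer: M ≅ ℤ/3 ⊕ ℤ/9 ⊕ ℤ/9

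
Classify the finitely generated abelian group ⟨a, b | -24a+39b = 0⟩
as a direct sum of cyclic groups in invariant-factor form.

Answer: M ≅ ℤ^1 ⊕ ℤ/3

Derivation:
rank_ℚ(R)=1; free=2−1=1
SNF(R) diag = [3] → torsion [3]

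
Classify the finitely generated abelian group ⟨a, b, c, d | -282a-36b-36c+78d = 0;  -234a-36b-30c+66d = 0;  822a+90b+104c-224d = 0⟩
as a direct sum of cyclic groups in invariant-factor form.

rank_ℚ(R)=3; free=4−3=1
SNF(R) diag = [2, 6, 18] → torsion [2, 6, 18]

Answer: M ≅ ℤ^1 ⊕ ℤ/2 ⊕ ℤ/6 ⊕ ℤ/18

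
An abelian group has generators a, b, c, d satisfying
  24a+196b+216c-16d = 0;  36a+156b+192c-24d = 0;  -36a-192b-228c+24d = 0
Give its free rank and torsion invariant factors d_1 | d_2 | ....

rank_ℚ(R)=3; free=4−3=1
SNF(R) diag = [4, 12, 36] → torsion [4, 12, 36]

Answer: M ≅ ℤ^1 ⊕ ℤ/4 ⊕ ℤ/12 ⊕ ℤ/36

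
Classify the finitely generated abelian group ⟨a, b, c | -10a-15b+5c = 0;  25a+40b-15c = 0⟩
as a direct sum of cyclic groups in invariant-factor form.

Answer: M ≅ ℤ^1 ⊕ ℤ/5 ⊕ ℤ/5

Derivation:
rank_ℚ(R)=2; free=3−2=1
SNF(R) diag = [5, 5] → torsion [5, 5]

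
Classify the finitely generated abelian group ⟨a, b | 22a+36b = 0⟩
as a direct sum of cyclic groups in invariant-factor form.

Answer: M ≅ ℤ^1 ⊕ ℤ/2

Derivation:
rank_ℚ(R)=1; free=2−1=1
SNF(R) diag = [2] → torsion [2]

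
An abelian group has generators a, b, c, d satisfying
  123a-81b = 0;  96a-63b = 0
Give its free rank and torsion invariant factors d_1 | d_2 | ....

Answer: M ≅ ℤ^2 ⊕ ℤ/3 ⊕ ℤ/9

Derivation:
rank_ℚ(R)=2; free=4−2=2
SNF(R) diag = [3, 9] → torsion [3, 9]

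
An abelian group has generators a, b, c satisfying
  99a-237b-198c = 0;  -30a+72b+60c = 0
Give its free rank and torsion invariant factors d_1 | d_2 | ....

rank_ℚ(R)=2; free=3−2=1
SNF(R) diag = [3, 6] → torsion [3, 6]

Answer: M ≅ ℤ^1 ⊕ ℤ/3 ⊕ ℤ/6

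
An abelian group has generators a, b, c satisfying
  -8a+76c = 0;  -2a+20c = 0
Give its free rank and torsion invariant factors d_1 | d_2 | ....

Answer: M ≅ ℤ^1 ⊕ ℤ/2 ⊕ ℤ/4

Derivation:
rank_ℚ(R)=2; free=3−2=1
SNF(R) diag = [2, 4] → torsion [2, 4]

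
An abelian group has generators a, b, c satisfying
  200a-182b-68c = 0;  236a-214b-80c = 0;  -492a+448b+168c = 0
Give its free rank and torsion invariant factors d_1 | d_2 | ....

rank_ℚ(R)=3; free=3−3=0
SNF(R) diag = [2, 4, 12] → torsion [2, 4, 12]

Answer: M ≅ ℤ/2 ⊕ ℤ/4 ⊕ ℤ/12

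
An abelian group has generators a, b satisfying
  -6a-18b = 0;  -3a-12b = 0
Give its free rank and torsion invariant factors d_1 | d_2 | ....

rank_ℚ(R)=2; free=2−2=0
SNF(R) diag = [3, 6] → torsion [3, 6]

Answer: M ≅ ℤ/3 ⊕ ℤ/6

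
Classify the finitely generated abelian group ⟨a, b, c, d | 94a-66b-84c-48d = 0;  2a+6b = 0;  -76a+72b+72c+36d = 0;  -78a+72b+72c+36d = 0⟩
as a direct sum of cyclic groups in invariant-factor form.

rank_ℚ(R)=4; free=4−4=0
SNF(R) diag = [2, 6, 12, 36] → torsion [2, 6, 12, 36]

Answer: M ≅ ℤ/2 ⊕ ℤ/6 ⊕ ℤ/12 ⊕ ℤ/36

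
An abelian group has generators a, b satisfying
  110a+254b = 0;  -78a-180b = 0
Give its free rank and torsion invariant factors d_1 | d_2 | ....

Answer: M ≅ ℤ/2 ⊕ ℤ/6

Derivation:
rank_ℚ(R)=2; free=2−2=0
SNF(R) diag = [2, 6] → torsion [2, 6]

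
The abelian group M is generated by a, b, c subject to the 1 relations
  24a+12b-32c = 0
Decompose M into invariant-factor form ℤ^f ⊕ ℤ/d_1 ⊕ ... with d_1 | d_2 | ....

Answer: M ≅ ℤ^2 ⊕ ℤ/4

Derivation:
rank_ℚ(R)=1; free=3−1=2
SNF(R) diag = [4] → torsion [4]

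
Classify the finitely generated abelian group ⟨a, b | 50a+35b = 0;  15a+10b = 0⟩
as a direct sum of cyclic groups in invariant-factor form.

Answer: M ≅ ℤ/5 ⊕ ℤ/5

Derivation:
rank_ℚ(R)=2; free=2−2=0
SNF(R) diag = [5, 5] → torsion [5, 5]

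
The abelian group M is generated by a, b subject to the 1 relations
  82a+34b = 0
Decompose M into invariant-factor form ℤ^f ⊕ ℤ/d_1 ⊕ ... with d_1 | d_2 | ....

Answer: M ≅ ℤ^1 ⊕ ℤ/2

Derivation:
rank_ℚ(R)=1; free=2−1=1
SNF(R) diag = [2] → torsion [2]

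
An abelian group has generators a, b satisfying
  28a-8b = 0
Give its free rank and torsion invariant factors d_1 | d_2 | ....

rank_ℚ(R)=1; free=2−1=1
SNF(R) diag = [4] → torsion [4]

Answer: M ≅ ℤ^1 ⊕ ℤ/4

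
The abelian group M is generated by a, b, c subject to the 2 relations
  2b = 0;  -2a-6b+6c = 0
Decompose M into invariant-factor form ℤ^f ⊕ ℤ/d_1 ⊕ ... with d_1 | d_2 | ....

rank_ℚ(R)=2; free=3−2=1
SNF(R) diag = [2, 2] → torsion [2, 2]

Answer: M ≅ ℤ^1 ⊕ ℤ/2 ⊕ ℤ/2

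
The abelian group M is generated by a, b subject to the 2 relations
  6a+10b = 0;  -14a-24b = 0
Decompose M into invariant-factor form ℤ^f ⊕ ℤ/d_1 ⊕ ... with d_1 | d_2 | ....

rank_ℚ(R)=2; free=2−2=0
SNF(R) diag = [2, 2] → torsion [2, 2]

Answer: M ≅ ℤ/2 ⊕ ℤ/2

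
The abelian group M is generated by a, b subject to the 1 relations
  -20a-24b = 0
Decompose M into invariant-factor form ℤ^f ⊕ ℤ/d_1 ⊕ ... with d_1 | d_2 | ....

rank_ℚ(R)=1; free=2−1=1
SNF(R) diag = [4] → torsion [4]

Answer: M ≅ ℤ^1 ⊕ ℤ/4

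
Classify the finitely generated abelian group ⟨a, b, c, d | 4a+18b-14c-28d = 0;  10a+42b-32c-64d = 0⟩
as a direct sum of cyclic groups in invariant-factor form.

rank_ℚ(R)=2; free=4−2=2
SNF(R) diag = [2, 6] → torsion [2, 6]

Answer: M ≅ ℤ^2 ⊕ ℤ/2 ⊕ ℤ/6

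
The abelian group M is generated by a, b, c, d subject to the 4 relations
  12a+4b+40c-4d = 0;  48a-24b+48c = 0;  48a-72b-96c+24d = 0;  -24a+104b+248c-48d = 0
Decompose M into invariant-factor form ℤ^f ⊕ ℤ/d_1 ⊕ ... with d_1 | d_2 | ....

rank_ℚ(R)=4; free=4−4=0
SNF(R) diag = [4, 8, 24, 24] → torsion [4, 8, 24, 24]

Answer: M ≅ ℤ/4 ⊕ ℤ/8 ⊕ ℤ/24 ⊕ ℤ/24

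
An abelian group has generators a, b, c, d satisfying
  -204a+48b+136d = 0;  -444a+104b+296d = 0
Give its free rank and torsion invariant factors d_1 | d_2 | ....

Answer: M ≅ ℤ^2 ⊕ ℤ/4 ⊕ ℤ/8

Derivation:
rank_ℚ(R)=2; free=4−2=2
SNF(R) diag = [4, 8] → torsion [4, 8]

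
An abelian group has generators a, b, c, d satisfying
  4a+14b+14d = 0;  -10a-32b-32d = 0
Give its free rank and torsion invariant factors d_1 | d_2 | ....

rank_ℚ(R)=2; free=4−2=2
SNF(R) diag = [2, 6] → torsion [2, 6]

Answer: M ≅ ℤ^2 ⊕ ℤ/2 ⊕ ℤ/6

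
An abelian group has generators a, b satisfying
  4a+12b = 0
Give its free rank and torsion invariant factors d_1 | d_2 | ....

Answer: M ≅ ℤ^1 ⊕ ℤ/4

Derivation:
rank_ℚ(R)=1; free=2−1=1
SNF(R) diag = [4] → torsion [4]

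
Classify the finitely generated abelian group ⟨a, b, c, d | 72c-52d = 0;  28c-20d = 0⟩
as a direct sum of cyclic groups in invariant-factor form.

Answer: M ≅ ℤ^2 ⊕ ℤ/4 ⊕ ℤ/4

Derivation:
rank_ℚ(R)=2; free=4−2=2
SNF(R) diag = [4, 4] → torsion [4, 4]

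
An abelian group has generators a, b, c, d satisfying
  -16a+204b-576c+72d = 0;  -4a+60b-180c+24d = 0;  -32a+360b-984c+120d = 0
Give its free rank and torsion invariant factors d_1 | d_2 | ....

rank_ℚ(R)=3; free=4−3=1
SNF(R) diag = [4, 12, 24] → torsion [4, 12, 24]

Answer: M ≅ ℤ^1 ⊕ ℤ/4 ⊕ ℤ/12 ⊕ ℤ/24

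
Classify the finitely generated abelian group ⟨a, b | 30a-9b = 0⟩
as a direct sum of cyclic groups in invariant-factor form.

rank_ℚ(R)=1; free=2−1=1
SNF(R) diag = [3] → torsion [3]

Answer: M ≅ ℤ^1 ⊕ ℤ/3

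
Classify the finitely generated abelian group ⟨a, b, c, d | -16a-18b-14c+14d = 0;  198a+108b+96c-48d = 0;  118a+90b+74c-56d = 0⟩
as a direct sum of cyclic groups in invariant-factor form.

rank_ℚ(R)=3; free=4−3=1
SNF(R) diag = [2, 6, 18] → torsion [2, 6, 18]

Answer: M ≅ ℤ^1 ⊕ ℤ/2 ⊕ ℤ/6 ⊕ ℤ/18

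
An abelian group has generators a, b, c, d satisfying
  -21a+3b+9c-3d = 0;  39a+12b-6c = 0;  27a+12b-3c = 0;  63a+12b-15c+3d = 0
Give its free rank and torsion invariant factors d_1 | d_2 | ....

rank_ℚ(R)=4; free=4−4=0
SNF(R) diag = [3, 3, 3, 3] → torsion [3, 3, 3, 3]

Answer: M ≅ ℤ/3 ⊕ ℤ/3 ⊕ ℤ/3 ⊕ ℤ/3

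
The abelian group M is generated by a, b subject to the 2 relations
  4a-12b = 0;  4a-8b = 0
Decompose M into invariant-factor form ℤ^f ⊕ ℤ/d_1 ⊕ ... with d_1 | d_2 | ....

Answer: M ≅ ℤ/4 ⊕ ℤ/4

Derivation:
rank_ℚ(R)=2; free=2−2=0
SNF(R) diag = [4, 4] → torsion [4, 4]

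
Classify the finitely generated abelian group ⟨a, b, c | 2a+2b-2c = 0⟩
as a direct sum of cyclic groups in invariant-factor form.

Answer: M ≅ ℤ^2 ⊕ ℤ/2

Derivation:
rank_ℚ(R)=1; free=3−1=2
SNF(R) diag = [2] → torsion [2]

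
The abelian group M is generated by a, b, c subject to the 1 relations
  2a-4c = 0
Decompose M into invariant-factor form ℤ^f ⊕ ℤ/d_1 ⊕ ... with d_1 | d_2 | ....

rank_ℚ(R)=1; free=3−1=2
SNF(R) diag = [2] → torsion [2]

Answer: M ≅ ℤ^2 ⊕ ℤ/2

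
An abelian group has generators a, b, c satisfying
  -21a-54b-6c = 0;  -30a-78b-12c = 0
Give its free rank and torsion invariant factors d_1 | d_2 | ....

rank_ℚ(R)=2; free=3−2=1
SNF(R) diag = [3, 6] → torsion [3, 6]

Answer: M ≅ ℤ^1 ⊕ ℤ/3 ⊕ ℤ/6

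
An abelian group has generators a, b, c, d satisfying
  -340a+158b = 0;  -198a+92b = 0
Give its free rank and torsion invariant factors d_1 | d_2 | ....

Answer: M ≅ ℤ^2 ⊕ ℤ/2 ⊕ ℤ/2

Derivation:
rank_ℚ(R)=2; free=4−2=2
SNF(R) diag = [2, 2] → torsion [2, 2]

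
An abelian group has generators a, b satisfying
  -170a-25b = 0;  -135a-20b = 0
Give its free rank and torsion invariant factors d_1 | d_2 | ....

Answer: M ≅ ℤ/5 ⊕ ℤ/5

Derivation:
rank_ℚ(R)=2; free=2−2=0
SNF(R) diag = [5, 5] → torsion [5, 5]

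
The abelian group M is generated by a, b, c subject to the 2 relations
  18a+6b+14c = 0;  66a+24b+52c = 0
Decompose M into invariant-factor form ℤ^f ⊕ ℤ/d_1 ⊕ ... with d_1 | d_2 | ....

rank_ℚ(R)=2; free=3−2=1
SNF(R) diag = [2, 6] → torsion [2, 6]

Answer: M ≅ ℤ^1 ⊕ ℤ/2 ⊕ ℤ/6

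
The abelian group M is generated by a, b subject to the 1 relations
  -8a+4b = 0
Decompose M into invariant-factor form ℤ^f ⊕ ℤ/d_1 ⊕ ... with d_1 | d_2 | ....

Answer: M ≅ ℤ^1 ⊕ ℤ/4

Derivation:
rank_ℚ(R)=1; free=2−1=1
SNF(R) diag = [4] → torsion [4]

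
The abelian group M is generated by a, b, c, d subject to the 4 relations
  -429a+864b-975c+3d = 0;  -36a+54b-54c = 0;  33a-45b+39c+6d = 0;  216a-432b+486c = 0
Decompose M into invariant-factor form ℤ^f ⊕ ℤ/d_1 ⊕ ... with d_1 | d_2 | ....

Answer: M ≅ ℤ/3 ⊕ ℤ/9 ⊕ ℤ/18 ⊕ ℤ/54

Derivation:
rank_ℚ(R)=4; free=4−4=0
SNF(R) diag = [3, 9, 18, 54] → torsion [3, 9, 18, 54]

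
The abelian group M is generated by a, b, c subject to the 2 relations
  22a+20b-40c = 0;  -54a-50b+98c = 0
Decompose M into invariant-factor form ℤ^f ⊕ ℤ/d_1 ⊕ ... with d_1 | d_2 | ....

rank_ℚ(R)=2; free=3−2=1
SNF(R) diag = [2, 2] → torsion [2, 2]

Answer: M ≅ ℤ^1 ⊕ ℤ/2 ⊕ ℤ/2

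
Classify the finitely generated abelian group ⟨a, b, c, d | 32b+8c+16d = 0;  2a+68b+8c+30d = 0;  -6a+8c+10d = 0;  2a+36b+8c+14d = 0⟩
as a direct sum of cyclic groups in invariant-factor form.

Answer: M ≅ ℤ/2 ⊕ ℤ/4 ⊕ ℤ/8 ⊕ ℤ/16

Derivation:
rank_ℚ(R)=4; free=4−4=0
SNF(R) diag = [2, 4, 8, 16] → torsion [2, 4, 8, 16]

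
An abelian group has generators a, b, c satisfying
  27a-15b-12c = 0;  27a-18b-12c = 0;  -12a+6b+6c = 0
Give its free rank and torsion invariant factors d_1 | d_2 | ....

Answer: M ≅ ℤ/3 ⊕ ℤ/3 ⊕ ℤ/6

Derivation:
rank_ℚ(R)=3; free=3−3=0
SNF(R) diag = [3, 3, 6] → torsion [3, 3, 6]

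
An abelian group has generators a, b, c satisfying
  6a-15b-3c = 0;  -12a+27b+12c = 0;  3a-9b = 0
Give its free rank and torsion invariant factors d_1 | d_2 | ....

rank_ℚ(R)=3; free=3−3=0
SNF(R) diag = [3, 3, 3] → torsion [3, 3, 3]

Answer: M ≅ ℤ/3 ⊕ ℤ/3 ⊕ ℤ/3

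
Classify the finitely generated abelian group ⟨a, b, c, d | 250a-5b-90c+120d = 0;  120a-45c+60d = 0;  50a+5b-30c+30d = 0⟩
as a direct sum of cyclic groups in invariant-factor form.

Answer: M ≅ ℤ^1 ⊕ ℤ/5 ⊕ ℤ/15 ⊕ ℤ/30

Derivation:
rank_ℚ(R)=3; free=4−3=1
SNF(R) diag = [5, 15, 30] → torsion [5, 15, 30]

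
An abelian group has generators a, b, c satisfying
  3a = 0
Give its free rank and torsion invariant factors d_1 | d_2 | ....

rank_ℚ(R)=1; free=3−1=2
SNF(R) diag = [3] → torsion [3]

Answer: M ≅ ℤ^2 ⊕ ℤ/3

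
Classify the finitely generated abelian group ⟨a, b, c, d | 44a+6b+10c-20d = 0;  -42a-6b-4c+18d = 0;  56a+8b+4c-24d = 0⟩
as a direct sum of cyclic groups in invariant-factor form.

rank_ℚ(R)=3; free=4−3=1
SNF(R) diag = [2, 2, 4] → torsion [2, 2, 4]

Answer: M ≅ ℤ^1 ⊕ ℤ/2 ⊕ ℤ/2 ⊕ ℤ/4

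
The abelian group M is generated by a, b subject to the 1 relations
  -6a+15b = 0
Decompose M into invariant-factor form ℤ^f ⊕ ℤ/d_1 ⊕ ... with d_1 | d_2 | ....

rank_ℚ(R)=1; free=2−1=1
SNF(R) diag = [3] → torsion [3]

Answer: M ≅ ℤ^1 ⊕ ℤ/3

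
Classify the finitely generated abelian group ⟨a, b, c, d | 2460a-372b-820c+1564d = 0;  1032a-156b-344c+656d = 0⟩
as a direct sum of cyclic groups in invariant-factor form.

Answer: M ≅ ℤ^2 ⊕ ℤ/4 ⊕ ℤ/12

Derivation:
rank_ℚ(R)=2; free=4−2=2
SNF(R) diag = [4, 12] → torsion [4, 12]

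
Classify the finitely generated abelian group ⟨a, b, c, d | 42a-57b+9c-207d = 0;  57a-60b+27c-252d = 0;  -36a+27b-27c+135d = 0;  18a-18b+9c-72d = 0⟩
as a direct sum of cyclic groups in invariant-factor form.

Answer: M ≅ ℤ/3 ⊕ ℤ/9 ⊕ ℤ/9 ⊕ ℤ/18

Derivation:
rank_ℚ(R)=4; free=4−4=0
SNF(R) diag = [3, 9, 9, 18] → torsion [3, 9, 9, 18]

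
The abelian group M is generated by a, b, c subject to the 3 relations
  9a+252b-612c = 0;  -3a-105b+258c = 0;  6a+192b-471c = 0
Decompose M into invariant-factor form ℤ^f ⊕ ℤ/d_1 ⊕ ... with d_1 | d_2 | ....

Answer: M ≅ ℤ/3 ⊕ ℤ/9 ⊕ ℤ/9

Derivation:
rank_ℚ(R)=3; free=3−3=0
SNF(R) diag = [3, 9, 9] → torsion [3, 9, 9]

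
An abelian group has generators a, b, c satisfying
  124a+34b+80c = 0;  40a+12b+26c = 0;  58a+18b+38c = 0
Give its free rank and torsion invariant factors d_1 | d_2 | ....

Answer: M ≅ ℤ/2 ⊕ ℤ/2 ⊕ ℤ/6

Derivation:
rank_ℚ(R)=3; free=3−3=0
SNF(R) diag = [2, 2, 6] → torsion [2, 2, 6]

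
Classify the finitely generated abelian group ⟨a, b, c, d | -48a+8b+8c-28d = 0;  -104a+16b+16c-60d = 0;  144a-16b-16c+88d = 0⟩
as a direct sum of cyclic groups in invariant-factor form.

Answer: M ≅ ℤ^1 ⊕ ℤ/4 ⊕ ℤ/8 ⊕ ℤ/16

Derivation:
rank_ℚ(R)=3; free=4−3=1
SNF(R) diag = [4, 8, 16] → torsion [4, 8, 16]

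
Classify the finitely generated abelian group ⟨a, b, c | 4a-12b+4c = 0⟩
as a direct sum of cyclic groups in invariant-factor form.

Answer: M ≅ ℤ^2 ⊕ ℤ/4

Derivation:
rank_ℚ(R)=1; free=3−1=2
SNF(R) diag = [4] → torsion [4]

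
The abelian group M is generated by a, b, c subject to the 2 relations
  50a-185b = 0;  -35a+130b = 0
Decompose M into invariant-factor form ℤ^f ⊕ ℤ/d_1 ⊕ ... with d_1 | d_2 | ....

rank_ℚ(R)=2; free=3−2=1
SNF(R) diag = [5, 5] → torsion [5, 5]

Answer: M ≅ ℤ^1 ⊕ ℤ/5 ⊕ ℤ/5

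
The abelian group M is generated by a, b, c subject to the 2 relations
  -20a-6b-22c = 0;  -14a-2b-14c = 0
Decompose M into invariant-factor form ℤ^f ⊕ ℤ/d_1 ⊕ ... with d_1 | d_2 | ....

Answer: M ≅ ℤ^1 ⊕ ℤ/2 ⊕ ℤ/2

Derivation:
rank_ℚ(R)=2; free=3−2=1
SNF(R) diag = [2, 2] → torsion [2, 2]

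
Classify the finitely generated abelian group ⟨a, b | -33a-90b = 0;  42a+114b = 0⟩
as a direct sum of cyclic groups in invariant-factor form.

rank_ℚ(R)=2; free=2−2=0
SNF(R) diag = [3, 6] → torsion [3, 6]

Answer: M ≅ ℤ/3 ⊕ ℤ/6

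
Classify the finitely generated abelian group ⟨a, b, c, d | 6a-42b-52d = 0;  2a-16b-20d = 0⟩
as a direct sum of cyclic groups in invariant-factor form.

Answer: M ≅ ℤ^2 ⊕ ℤ/2 ⊕ ℤ/2

Derivation:
rank_ℚ(R)=2; free=4−2=2
SNF(R) diag = [2, 2] → torsion [2, 2]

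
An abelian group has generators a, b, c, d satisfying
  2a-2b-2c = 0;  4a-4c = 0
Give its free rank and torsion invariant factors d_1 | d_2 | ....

rank_ℚ(R)=2; free=4−2=2
SNF(R) diag = [2, 4] → torsion [2, 4]

Answer: M ≅ ℤ^2 ⊕ ℤ/2 ⊕ ℤ/4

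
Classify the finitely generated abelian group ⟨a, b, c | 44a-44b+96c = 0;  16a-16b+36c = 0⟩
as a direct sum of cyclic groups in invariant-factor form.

Answer: M ≅ ℤ^1 ⊕ ℤ/4 ⊕ ℤ/12

Derivation:
rank_ℚ(R)=2; free=3−2=1
SNF(R) diag = [4, 12] → torsion [4, 12]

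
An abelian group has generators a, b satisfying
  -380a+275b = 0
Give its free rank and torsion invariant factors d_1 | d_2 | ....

rank_ℚ(R)=1; free=2−1=1
SNF(R) diag = [5] → torsion [5]

Answer: M ≅ ℤ^1 ⊕ ℤ/5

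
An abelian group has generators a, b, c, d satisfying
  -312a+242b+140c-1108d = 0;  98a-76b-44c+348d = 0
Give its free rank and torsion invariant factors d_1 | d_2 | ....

Answer: M ≅ ℤ^2 ⊕ ℤ/2 ⊕ ℤ/2

Derivation:
rank_ℚ(R)=2; free=4−2=2
SNF(R) diag = [2, 2] → torsion [2, 2]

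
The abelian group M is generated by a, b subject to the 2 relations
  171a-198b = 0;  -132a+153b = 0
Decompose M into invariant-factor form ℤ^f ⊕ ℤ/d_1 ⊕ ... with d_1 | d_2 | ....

Answer: M ≅ ℤ/3 ⊕ ℤ/9

Derivation:
rank_ℚ(R)=2; free=2−2=0
SNF(R) diag = [3, 9] → torsion [3, 9]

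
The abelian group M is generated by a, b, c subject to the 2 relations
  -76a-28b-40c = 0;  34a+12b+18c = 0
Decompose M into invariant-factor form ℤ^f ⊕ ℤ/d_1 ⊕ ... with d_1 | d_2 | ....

rank_ℚ(R)=2; free=3−2=1
SNF(R) diag = [2, 4] → torsion [2, 4]

Answer: M ≅ ℤ^1 ⊕ ℤ/2 ⊕ ℤ/4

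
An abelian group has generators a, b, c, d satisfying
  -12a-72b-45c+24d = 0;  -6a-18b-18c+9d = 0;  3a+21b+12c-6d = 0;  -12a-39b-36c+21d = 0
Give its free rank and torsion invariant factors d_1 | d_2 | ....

rank_ℚ(R)=4; free=4−4=0
SNF(R) diag = [3, 3, 3, 3] → torsion [3, 3, 3, 3]

Answer: M ≅ ℤ/3 ⊕ ℤ/3 ⊕ ℤ/3 ⊕ ℤ/3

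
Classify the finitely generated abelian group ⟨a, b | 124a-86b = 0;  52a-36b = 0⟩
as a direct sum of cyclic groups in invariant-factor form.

rank_ℚ(R)=2; free=2−2=0
SNF(R) diag = [2, 4] → torsion [2, 4]

Answer: M ≅ ℤ/2 ⊕ ℤ/4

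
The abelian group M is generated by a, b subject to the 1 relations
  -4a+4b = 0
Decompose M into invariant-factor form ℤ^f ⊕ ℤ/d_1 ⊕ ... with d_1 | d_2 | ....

rank_ℚ(R)=1; free=2−1=1
SNF(R) diag = [4] → torsion [4]

Answer: M ≅ ℤ^1 ⊕ ℤ/4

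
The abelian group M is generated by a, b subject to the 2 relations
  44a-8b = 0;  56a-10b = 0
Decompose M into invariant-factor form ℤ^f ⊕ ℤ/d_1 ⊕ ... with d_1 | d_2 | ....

Answer: M ≅ ℤ/2 ⊕ ℤ/4

Derivation:
rank_ℚ(R)=2; free=2−2=0
SNF(R) diag = [2, 4] → torsion [2, 4]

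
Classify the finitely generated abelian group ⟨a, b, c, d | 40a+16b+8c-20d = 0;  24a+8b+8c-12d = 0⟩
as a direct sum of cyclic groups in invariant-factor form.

Answer: M ≅ ℤ^2 ⊕ ℤ/4 ⊕ ℤ/8

Derivation:
rank_ℚ(R)=2; free=4−2=2
SNF(R) diag = [4, 8] → torsion [4, 8]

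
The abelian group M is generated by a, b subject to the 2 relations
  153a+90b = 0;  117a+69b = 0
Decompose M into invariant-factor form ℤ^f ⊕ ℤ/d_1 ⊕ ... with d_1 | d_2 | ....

rank_ℚ(R)=2; free=2−2=0
SNF(R) diag = [3, 9] → torsion [3, 9]

Answer: M ≅ ℤ/3 ⊕ ℤ/9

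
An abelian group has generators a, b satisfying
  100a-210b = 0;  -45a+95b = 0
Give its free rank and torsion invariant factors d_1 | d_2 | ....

rank_ℚ(R)=2; free=2−2=0
SNF(R) diag = [5, 10] → torsion [5, 10]

Answer: M ≅ ℤ/5 ⊕ ℤ/10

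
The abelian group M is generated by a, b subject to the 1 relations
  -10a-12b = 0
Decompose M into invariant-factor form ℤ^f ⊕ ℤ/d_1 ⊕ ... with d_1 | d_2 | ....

rank_ℚ(R)=1; free=2−1=1
SNF(R) diag = [2] → torsion [2]

Answer: M ≅ ℤ^1 ⊕ ℤ/2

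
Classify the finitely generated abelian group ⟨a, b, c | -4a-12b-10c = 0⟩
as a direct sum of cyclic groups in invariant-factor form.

rank_ℚ(R)=1; free=3−1=2
SNF(R) diag = [2] → torsion [2]

Answer: M ≅ ℤ^2 ⊕ ℤ/2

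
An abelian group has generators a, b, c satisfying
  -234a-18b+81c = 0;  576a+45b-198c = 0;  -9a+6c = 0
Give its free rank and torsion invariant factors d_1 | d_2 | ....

Answer: M ≅ ℤ/3 ⊕ ℤ/9 ⊕ ℤ/9

Derivation:
rank_ℚ(R)=3; free=3−3=0
SNF(R) diag = [3, 9, 9] → torsion [3, 9, 9]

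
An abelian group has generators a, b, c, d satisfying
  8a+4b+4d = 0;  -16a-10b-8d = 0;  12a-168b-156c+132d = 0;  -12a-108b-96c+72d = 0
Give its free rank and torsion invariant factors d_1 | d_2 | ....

Answer: M ≅ ℤ/2 ⊕ ℤ/4 ⊕ ℤ/12 ⊕ ℤ/12

Derivation:
rank_ℚ(R)=4; free=4−4=0
SNF(R) diag = [2, 4, 12, 12] → torsion [2, 4, 12, 12]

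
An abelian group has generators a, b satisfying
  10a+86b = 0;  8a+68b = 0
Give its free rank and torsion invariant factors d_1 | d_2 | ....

Answer: M ≅ ℤ/2 ⊕ ℤ/4

Derivation:
rank_ℚ(R)=2; free=2−2=0
SNF(R) diag = [2, 4] → torsion [2, 4]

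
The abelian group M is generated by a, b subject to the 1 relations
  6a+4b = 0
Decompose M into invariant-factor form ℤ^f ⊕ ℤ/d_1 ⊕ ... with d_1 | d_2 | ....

Answer: M ≅ ℤ^1 ⊕ ℤ/2

Derivation:
rank_ℚ(R)=1; free=2−1=1
SNF(R) diag = [2] → torsion [2]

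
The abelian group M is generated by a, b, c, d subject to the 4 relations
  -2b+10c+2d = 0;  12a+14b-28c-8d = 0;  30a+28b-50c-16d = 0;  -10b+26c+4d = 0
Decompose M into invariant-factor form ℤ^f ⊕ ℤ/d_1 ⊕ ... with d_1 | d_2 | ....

rank_ℚ(R)=4; free=4−4=0
SNF(R) diag = [2, 6, 6, 6] → torsion [2, 6, 6, 6]

Answer: M ≅ ℤ/2 ⊕ ℤ/6 ⊕ ℤ/6 ⊕ ℤ/6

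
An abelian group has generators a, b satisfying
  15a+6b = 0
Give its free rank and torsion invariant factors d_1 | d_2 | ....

Answer: M ≅ ℤ^1 ⊕ ℤ/3

Derivation:
rank_ℚ(R)=1; free=2−1=1
SNF(R) diag = [3] → torsion [3]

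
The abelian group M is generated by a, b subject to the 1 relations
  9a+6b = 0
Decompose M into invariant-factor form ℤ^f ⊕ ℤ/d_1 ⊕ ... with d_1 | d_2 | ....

rank_ℚ(R)=1; free=2−1=1
SNF(R) diag = [3] → torsion [3]

Answer: M ≅ ℤ^1 ⊕ ℤ/3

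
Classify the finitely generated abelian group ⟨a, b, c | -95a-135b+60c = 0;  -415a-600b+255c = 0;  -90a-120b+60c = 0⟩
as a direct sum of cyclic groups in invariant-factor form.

Answer: M ≅ ℤ/5 ⊕ ℤ/15 ⊕ ℤ/30

Derivation:
rank_ℚ(R)=3; free=3−3=0
SNF(R) diag = [5, 15, 30] → torsion [5, 15, 30]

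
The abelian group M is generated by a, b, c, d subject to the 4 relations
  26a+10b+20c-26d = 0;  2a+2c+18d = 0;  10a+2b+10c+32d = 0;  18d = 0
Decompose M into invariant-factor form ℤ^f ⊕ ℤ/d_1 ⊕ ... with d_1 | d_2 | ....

rank_ℚ(R)=4; free=4−4=0
SNF(R) diag = [2, 2, 6, 18] → torsion [2, 2, 6, 18]

Answer: M ≅ ℤ/2 ⊕ ℤ/2 ⊕ ℤ/6 ⊕ ℤ/18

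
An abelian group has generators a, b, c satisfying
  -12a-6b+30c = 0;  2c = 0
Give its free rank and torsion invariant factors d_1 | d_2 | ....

rank_ℚ(R)=2; free=3−2=1
SNF(R) diag = [2, 6] → torsion [2, 6]

Answer: M ≅ ℤ^1 ⊕ ℤ/2 ⊕ ℤ/6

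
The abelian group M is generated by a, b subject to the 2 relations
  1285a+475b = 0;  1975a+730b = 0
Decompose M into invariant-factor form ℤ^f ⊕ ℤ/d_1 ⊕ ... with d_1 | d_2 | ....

rank_ℚ(R)=2; free=2−2=0
SNF(R) diag = [5, 15] → torsion [5, 15]

Answer: M ≅ ℤ/5 ⊕ ℤ/15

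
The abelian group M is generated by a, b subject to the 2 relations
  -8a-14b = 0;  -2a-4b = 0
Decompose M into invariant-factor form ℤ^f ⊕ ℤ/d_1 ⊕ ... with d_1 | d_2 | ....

rank_ℚ(R)=2; free=2−2=0
SNF(R) diag = [2, 2] → torsion [2, 2]

Answer: M ≅ ℤ/2 ⊕ ℤ/2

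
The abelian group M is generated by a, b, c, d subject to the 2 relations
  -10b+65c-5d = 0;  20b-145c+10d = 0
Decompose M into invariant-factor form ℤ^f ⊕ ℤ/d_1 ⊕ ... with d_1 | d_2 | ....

Answer: M ≅ ℤ^2 ⊕ ℤ/5 ⊕ ℤ/15

Derivation:
rank_ℚ(R)=2; free=4−2=2
SNF(R) diag = [5, 15] → torsion [5, 15]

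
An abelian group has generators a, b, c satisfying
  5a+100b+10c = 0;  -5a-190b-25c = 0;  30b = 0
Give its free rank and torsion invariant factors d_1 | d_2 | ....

Answer: M ≅ ℤ/5 ⊕ ℤ/15 ⊕ ℤ/30

Derivation:
rank_ℚ(R)=3; free=3−3=0
SNF(R) diag = [5, 15, 30] → torsion [5, 15, 30]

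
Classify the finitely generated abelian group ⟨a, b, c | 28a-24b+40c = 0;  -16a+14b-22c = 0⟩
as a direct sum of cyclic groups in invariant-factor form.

rank_ℚ(R)=2; free=3−2=1
SNF(R) diag = [2, 4] → torsion [2, 4]

Answer: M ≅ ℤ^1 ⊕ ℤ/2 ⊕ ℤ/4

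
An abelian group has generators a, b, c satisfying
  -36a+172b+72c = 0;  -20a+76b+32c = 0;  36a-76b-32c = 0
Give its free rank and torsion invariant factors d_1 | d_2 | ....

rank_ℚ(R)=3; free=3−3=0
SNF(R) diag = [4, 8, 16] → torsion [4, 8, 16]

Answer: M ≅ ℤ/4 ⊕ ℤ/8 ⊕ ℤ/16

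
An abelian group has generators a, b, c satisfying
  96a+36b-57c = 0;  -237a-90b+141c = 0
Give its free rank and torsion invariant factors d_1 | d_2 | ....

Answer: M ≅ ℤ^1 ⊕ ℤ/3 ⊕ ℤ/9

Derivation:
rank_ℚ(R)=2; free=3−2=1
SNF(R) diag = [3, 9] → torsion [3, 9]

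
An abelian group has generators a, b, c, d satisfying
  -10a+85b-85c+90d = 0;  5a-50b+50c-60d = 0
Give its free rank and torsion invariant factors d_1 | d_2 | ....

Answer: M ≅ ℤ^2 ⊕ ℤ/5 ⊕ ℤ/15

Derivation:
rank_ℚ(R)=2; free=4−2=2
SNF(R) diag = [5, 15] → torsion [5, 15]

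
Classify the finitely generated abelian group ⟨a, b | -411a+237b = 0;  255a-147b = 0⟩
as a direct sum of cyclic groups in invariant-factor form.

rank_ℚ(R)=2; free=2−2=0
SNF(R) diag = [3, 6] → torsion [3, 6]

Answer: M ≅ ℤ/3 ⊕ ℤ/6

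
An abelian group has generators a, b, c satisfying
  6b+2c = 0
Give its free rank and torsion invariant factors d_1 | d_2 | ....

rank_ℚ(R)=1; free=3−1=2
SNF(R) diag = [2] → torsion [2]

Answer: M ≅ ℤ^2 ⊕ ℤ/2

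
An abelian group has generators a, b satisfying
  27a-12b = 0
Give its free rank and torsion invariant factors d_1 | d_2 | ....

rank_ℚ(R)=1; free=2−1=1
SNF(R) diag = [3] → torsion [3]

Answer: M ≅ ℤ^1 ⊕ ℤ/3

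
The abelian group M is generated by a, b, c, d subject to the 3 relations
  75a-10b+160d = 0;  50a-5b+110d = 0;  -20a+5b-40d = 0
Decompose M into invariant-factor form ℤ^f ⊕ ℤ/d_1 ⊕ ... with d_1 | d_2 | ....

rank_ℚ(R)=3; free=4−3=1
SNF(R) diag = [5, 5, 10] → torsion [5, 5, 10]

Answer: M ≅ ℤ^1 ⊕ ℤ/5 ⊕ ℤ/5 ⊕ ℤ/10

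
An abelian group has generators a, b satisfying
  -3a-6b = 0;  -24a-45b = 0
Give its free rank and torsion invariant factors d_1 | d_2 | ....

rank_ℚ(R)=2; free=2−2=0
SNF(R) diag = [3, 3] → torsion [3, 3]

Answer: M ≅ ℤ/3 ⊕ ℤ/3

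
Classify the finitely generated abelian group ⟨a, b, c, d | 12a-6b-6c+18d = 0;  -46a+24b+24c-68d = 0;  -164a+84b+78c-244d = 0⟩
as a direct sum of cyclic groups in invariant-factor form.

rank_ℚ(R)=3; free=4−3=1
SNF(R) diag = [2, 6, 6] → torsion [2, 6, 6]

Answer: M ≅ ℤ^1 ⊕ ℤ/2 ⊕ ℤ/6 ⊕ ℤ/6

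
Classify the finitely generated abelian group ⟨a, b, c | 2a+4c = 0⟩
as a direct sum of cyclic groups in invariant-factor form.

rank_ℚ(R)=1; free=3−1=2
SNF(R) diag = [2] → torsion [2]

Answer: M ≅ ℤ^2 ⊕ ℤ/2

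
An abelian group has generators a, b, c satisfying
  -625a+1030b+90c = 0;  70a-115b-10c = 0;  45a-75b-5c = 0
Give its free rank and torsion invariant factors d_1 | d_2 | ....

rank_ℚ(R)=3; free=3−3=0
SNF(R) diag = [5, 5, 15] → torsion [5, 5, 15]

Answer: M ≅ ℤ/5 ⊕ ℤ/5 ⊕ ℤ/15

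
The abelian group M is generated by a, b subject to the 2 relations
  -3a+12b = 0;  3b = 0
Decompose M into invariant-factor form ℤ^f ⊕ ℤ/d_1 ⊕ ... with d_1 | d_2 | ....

Answer: M ≅ ℤ/3 ⊕ ℤ/3

Derivation:
rank_ℚ(R)=2; free=2−2=0
SNF(R) diag = [3, 3] → torsion [3, 3]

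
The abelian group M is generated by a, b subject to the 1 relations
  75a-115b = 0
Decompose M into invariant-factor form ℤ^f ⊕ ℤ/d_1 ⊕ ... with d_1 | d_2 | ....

Answer: M ≅ ℤ^1 ⊕ ℤ/5

Derivation:
rank_ℚ(R)=1; free=2−1=1
SNF(R) diag = [5] → torsion [5]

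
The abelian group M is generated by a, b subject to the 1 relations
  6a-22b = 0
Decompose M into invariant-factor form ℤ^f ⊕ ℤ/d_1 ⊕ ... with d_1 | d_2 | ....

rank_ℚ(R)=1; free=2−1=1
SNF(R) diag = [2] → torsion [2]

Answer: M ≅ ℤ^1 ⊕ ℤ/2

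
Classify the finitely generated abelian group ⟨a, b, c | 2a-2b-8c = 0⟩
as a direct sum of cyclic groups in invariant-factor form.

rank_ℚ(R)=1; free=3−1=2
SNF(R) diag = [2] → torsion [2]

Answer: M ≅ ℤ^2 ⊕ ℤ/2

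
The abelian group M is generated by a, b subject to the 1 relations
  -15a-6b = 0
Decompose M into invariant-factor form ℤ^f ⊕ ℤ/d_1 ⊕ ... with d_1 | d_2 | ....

rank_ℚ(R)=1; free=2−1=1
SNF(R) diag = [3] → torsion [3]

Answer: M ≅ ℤ^1 ⊕ ℤ/3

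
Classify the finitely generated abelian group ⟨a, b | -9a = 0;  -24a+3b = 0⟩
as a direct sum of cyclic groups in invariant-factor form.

rank_ℚ(R)=2; free=2−2=0
SNF(R) diag = [3, 9] → torsion [3, 9]

Answer: M ≅ ℤ/3 ⊕ ℤ/9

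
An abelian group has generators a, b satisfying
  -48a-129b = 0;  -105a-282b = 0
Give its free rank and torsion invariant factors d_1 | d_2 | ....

Answer: M ≅ ℤ/3 ⊕ ℤ/3

Derivation:
rank_ℚ(R)=2; free=2−2=0
SNF(R) diag = [3, 3] → torsion [3, 3]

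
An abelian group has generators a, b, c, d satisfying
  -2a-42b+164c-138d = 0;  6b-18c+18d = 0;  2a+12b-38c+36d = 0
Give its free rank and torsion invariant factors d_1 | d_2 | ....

rank_ℚ(R)=3; free=4−3=1
SNF(R) diag = [2, 6, 12] → torsion [2, 6, 12]

Answer: M ≅ ℤ^1 ⊕ ℤ/2 ⊕ ℤ/6 ⊕ ℤ/12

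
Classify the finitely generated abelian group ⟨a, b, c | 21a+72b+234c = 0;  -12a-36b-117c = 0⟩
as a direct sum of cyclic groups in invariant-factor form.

Answer: M ≅ ℤ^1 ⊕ ℤ/3 ⊕ ℤ/9

Derivation:
rank_ℚ(R)=2; free=3−2=1
SNF(R) diag = [3, 9] → torsion [3, 9]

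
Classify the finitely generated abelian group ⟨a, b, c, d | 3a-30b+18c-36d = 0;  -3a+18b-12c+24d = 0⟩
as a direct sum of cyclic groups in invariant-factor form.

rank_ℚ(R)=2; free=4−2=2
SNF(R) diag = [3, 6] → torsion [3, 6]

Answer: M ≅ ℤ^2 ⊕ ℤ/3 ⊕ ℤ/6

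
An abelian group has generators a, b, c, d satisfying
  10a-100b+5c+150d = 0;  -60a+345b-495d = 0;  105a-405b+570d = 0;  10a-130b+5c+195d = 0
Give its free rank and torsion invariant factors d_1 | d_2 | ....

Answer: M ≅ ℤ/5 ⊕ ℤ/15 ⊕ ℤ/15 ⊕ ℤ/15

Derivation:
rank_ℚ(R)=4; free=4−4=0
SNF(R) diag = [5, 15, 15, 15] → torsion [5, 15, 15, 15]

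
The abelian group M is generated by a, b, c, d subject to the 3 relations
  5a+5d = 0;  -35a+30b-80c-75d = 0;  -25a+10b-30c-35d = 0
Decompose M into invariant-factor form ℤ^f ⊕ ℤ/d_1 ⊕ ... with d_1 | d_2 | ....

Answer: M ≅ ℤ^1 ⊕ ℤ/5 ⊕ ℤ/10 ⊕ ℤ/10

Derivation:
rank_ℚ(R)=3; free=4−3=1
SNF(R) diag = [5, 10, 10] → torsion [5, 10, 10]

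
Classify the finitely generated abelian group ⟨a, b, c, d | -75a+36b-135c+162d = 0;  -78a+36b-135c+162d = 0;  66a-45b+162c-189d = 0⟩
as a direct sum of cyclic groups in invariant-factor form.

rank_ℚ(R)=3; free=4−3=1
SNF(R) diag = [3, 9, 27] → torsion [3, 9, 27]

Answer: M ≅ ℤ^1 ⊕ ℤ/3 ⊕ ℤ/9 ⊕ ℤ/27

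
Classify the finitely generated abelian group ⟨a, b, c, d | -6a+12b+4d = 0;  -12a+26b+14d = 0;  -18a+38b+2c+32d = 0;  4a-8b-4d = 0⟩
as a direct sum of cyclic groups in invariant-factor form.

rank_ℚ(R)=4; free=4−4=0
SNF(R) diag = [2, 2, 2, 4] → torsion [2, 2, 2, 4]

Answer: M ≅ ℤ/2 ⊕ ℤ/2 ⊕ ℤ/2 ⊕ ℤ/4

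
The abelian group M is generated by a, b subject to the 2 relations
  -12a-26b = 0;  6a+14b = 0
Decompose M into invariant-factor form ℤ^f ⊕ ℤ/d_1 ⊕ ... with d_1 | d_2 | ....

rank_ℚ(R)=2; free=2−2=0
SNF(R) diag = [2, 6] → torsion [2, 6]

Answer: M ≅ ℤ/2 ⊕ ℤ/6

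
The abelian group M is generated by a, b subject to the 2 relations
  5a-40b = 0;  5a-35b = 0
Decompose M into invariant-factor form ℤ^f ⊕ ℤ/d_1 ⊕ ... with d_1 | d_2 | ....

rank_ℚ(R)=2; free=2−2=0
SNF(R) diag = [5, 5] → torsion [5, 5]

Answer: M ≅ ℤ/5 ⊕ ℤ/5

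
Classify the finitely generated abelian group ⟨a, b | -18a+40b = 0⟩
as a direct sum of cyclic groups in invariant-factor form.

rank_ℚ(R)=1; free=2−1=1
SNF(R) diag = [2] → torsion [2]

Answer: M ≅ ℤ^1 ⊕ ℤ/2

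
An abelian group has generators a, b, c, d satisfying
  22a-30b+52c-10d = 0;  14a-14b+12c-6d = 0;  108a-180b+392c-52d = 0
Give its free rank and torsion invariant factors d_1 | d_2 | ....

rank_ℚ(R)=3; free=4−3=1
SNF(R) diag = [2, 4, 8] → torsion [2, 4, 8]

Answer: M ≅ ℤ^1 ⊕ ℤ/2 ⊕ ℤ/4 ⊕ ℤ/8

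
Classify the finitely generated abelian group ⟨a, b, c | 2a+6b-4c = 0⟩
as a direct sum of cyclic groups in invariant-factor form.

rank_ℚ(R)=1; free=3−1=2
SNF(R) diag = [2] → torsion [2]

Answer: M ≅ ℤ^2 ⊕ ℤ/2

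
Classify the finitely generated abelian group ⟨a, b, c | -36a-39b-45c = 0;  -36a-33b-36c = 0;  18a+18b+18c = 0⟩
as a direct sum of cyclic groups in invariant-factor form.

rank_ℚ(R)=3; free=3−3=0
SNF(R) diag = [3, 9, 18] → torsion [3, 9, 18]

Answer: M ≅ ℤ/3 ⊕ ℤ/9 ⊕ ℤ/18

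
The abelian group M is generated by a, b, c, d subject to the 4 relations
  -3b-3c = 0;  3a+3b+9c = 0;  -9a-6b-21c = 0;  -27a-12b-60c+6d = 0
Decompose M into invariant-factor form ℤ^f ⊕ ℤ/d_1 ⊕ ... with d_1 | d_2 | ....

Answer: M ≅ ℤ/3 ⊕ ℤ/3 ⊕ ℤ/3 ⊕ ℤ/6

Derivation:
rank_ℚ(R)=4; free=4−4=0
SNF(R) diag = [3, 3, 3, 6] → torsion [3, 3, 3, 6]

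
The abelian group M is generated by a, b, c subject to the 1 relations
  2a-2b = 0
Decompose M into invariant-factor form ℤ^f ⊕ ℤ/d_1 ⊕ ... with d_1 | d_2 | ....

Answer: M ≅ ℤ^2 ⊕ ℤ/2

Derivation:
rank_ℚ(R)=1; free=3−1=2
SNF(R) diag = [2] → torsion [2]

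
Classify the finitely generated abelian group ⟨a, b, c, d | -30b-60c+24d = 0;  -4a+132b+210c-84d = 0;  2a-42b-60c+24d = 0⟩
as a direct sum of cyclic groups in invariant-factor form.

rank_ℚ(R)=3; free=4−3=1
SNF(R) diag = [2, 6, 6] → torsion [2, 6, 6]

Answer: M ≅ ℤ^1 ⊕ ℤ/2 ⊕ ℤ/6 ⊕ ℤ/6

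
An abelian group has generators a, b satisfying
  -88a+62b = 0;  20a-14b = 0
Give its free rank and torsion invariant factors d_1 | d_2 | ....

Answer: M ≅ ℤ/2 ⊕ ℤ/4

Derivation:
rank_ℚ(R)=2; free=2−2=0
SNF(R) diag = [2, 4] → torsion [2, 4]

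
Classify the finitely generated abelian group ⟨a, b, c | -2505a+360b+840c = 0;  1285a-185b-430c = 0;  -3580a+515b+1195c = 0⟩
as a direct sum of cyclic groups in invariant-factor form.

rank_ℚ(R)=3; free=3−3=0
SNF(R) diag = [5, 15, 45] → torsion [5, 15, 45]

Answer: M ≅ ℤ/5 ⊕ ℤ/15 ⊕ ℤ/45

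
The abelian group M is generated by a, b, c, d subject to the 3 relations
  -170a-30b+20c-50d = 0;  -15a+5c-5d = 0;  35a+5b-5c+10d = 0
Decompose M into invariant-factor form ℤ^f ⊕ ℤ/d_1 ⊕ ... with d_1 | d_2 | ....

rank_ℚ(R)=3; free=4−3=1
SNF(R) diag = [5, 5, 10] → torsion [5, 5, 10]

Answer: M ≅ ℤ^1 ⊕ ℤ/5 ⊕ ℤ/5 ⊕ ℤ/10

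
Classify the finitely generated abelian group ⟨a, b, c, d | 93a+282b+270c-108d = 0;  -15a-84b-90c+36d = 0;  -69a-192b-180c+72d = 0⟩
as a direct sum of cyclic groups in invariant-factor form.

Answer: M ≅ ℤ^1 ⊕ ℤ/3 ⊕ ℤ/6 ⊕ ℤ/18

Derivation:
rank_ℚ(R)=3; free=4−3=1
SNF(R) diag = [3, 6, 18] → torsion [3, 6, 18]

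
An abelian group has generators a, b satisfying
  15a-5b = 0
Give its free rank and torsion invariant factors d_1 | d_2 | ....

Answer: M ≅ ℤ^1 ⊕ ℤ/5

Derivation:
rank_ℚ(R)=1; free=2−1=1
SNF(R) diag = [5] → torsion [5]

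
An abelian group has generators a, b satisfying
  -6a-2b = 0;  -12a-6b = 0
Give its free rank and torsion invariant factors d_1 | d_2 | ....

Answer: M ≅ ℤ/2 ⊕ ℤ/6

Derivation:
rank_ℚ(R)=2; free=2−2=0
SNF(R) diag = [2, 6] → torsion [2, 6]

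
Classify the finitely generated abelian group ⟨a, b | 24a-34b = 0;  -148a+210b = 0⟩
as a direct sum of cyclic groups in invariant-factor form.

rank_ℚ(R)=2; free=2−2=0
SNF(R) diag = [2, 4] → torsion [2, 4]

Answer: M ≅ ℤ/2 ⊕ ℤ/4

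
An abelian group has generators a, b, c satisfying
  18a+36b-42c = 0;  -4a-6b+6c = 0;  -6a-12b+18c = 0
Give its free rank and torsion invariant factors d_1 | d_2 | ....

rank_ℚ(R)=3; free=3−3=0
SNF(R) diag = [2, 6, 12] → torsion [2, 6, 12]

Answer: M ≅ ℤ/2 ⊕ ℤ/6 ⊕ ℤ/12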